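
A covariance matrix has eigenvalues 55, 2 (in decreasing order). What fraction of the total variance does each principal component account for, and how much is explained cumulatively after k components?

Step 1 — total variance = trace(Sigma) = Σ λ_i = 55 + 2 = 57.

Step 2 — fraction explained by component i = λ_i / Σ λ:
  PC1: 55/57 = 0.9649
  PC2: 2/57 = 0.0351

Step 3 — cumulative fraction after k components = (λ_1 + ... + λ_k) / Σ λ:
  k = 1: 55/57 = 0.9649
  k = 2: (55 + 2)/57 = 57/57 = 1

Summary (fraction, with percent):

explained: PC1 0.9649 (96.49%), PC2 0.0351 (3.51%);  cumulative: 0.9649, 1


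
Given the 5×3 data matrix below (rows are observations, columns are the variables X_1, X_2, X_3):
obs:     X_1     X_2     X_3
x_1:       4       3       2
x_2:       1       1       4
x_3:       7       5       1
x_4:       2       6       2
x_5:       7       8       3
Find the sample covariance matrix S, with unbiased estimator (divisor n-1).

Step 1 — column means:
  mean(X_1) = (4 + 1 + 7 + 2 + 7) / 5 = 21/5 = 4.2
  mean(X_2) = (3 + 1 + 5 + 6 + 8) / 5 = 23/5 = 4.6
  mean(X_3) = (2 + 4 + 1 + 2 + 3) / 5 = 12/5 = 2.4

Step 2 — sample covariance S[i,j] = (1/(n-1)) · Σ_k (x_{k,i} - mean_i) · (x_{k,j} - mean_j), with n-1 = 4.
  S[X_1,X_1] = ((-0.2)·(-0.2) + (-3.2)·(-3.2) + (2.8)·(2.8) + (-2.2)·(-2.2) + (2.8)·(2.8)) / 4 = 30.8/4 = 7.7
  S[X_1,X_2] = ((-0.2)·(-1.6) + (-3.2)·(-3.6) + (2.8)·(0.4) + (-2.2)·(1.4) + (2.8)·(3.4)) / 4 = 19.4/4 = 4.85
  S[X_1,X_3] = ((-0.2)·(-0.4) + (-3.2)·(1.6) + (2.8)·(-1.4) + (-2.2)·(-0.4) + (2.8)·(0.6)) / 4 = -6.4/4 = -1.6
  S[X_2,X_2] = ((-1.6)·(-1.6) + (-3.6)·(-3.6) + (0.4)·(0.4) + (1.4)·(1.4) + (3.4)·(3.4)) / 4 = 29.2/4 = 7.3
  S[X_2,X_3] = ((-1.6)·(-0.4) + (-3.6)·(1.6) + (0.4)·(-1.4) + (1.4)·(-0.4) + (3.4)·(0.6)) / 4 = -4.2/4 = -1.05
  S[X_3,X_3] = ((-0.4)·(-0.4) + (1.6)·(1.6) + (-1.4)·(-1.4) + (-0.4)·(-0.4) + (0.6)·(0.6)) / 4 = 5.2/4 = 1.3

S is symmetric (S[j,i] = S[i,j]). Assembling:

S = [[7.7, 4.85, -1.6],
 [4.85, 7.3, -1.05],
 [-1.6, -1.05, 1.3]]


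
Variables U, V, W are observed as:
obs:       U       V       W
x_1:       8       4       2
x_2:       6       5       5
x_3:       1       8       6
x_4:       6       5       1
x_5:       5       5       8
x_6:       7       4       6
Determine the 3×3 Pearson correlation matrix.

Step 1 — column means:
  mean(U) = (8 + 6 + 1 + 6 + 5 + 7) / 6 = 33/6 = 5.5
  mean(V) = (4 + 5 + 8 + 5 + 5 + 4) / 6 = 31/6 = 5.1667
  mean(W) = (2 + 5 + 6 + 1 + 8 + 6) / 6 = 28/6 = 4.6667

Step 2 — sample variances and covariances s[i,j] = (1/(n-1)) · Σ_k (x_{k,i} - mean_i) · (x_{k,j} - mean_j), with n-1 = 5:
  s[U,U] = ((2.5)·(2.5) + (0.5)·(0.5) + (-4.5)·(-4.5) + (0.5)·(0.5) + (-0.5)·(-0.5) + (1.5)·(1.5)) / 5 = 29.5/5 = 5.9
  s[U,V] = ((2.5)·(-1.1667) + (0.5)·(-0.1667) + (-4.5)·(2.8333) + (0.5)·(-0.1667) + (-0.5)·(-0.1667) + (1.5)·(-1.1667)) / 5 = -17.5/5 = -3.5
  s[U,W] = ((2.5)·(-2.6667) + (0.5)·(0.3333) + (-4.5)·(1.3333) + (0.5)·(-3.6667) + (-0.5)·(3.3333) + (1.5)·(1.3333)) / 5 = -14/5 = -2.8
  s[V,V] = ((-1.1667)·(-1.1667) + (-0.1667)·(-0.1667) + (2.8333)·(2.8333) + (-0.1667)·(-0.1667) + (-0.1667)·(-0.1667) + (-1.1667)·(-1.1667)) / 5 = 10.8333/5 = 2.1667
  s[V,W] = ((-1.1667)·(-2.6667) + (-0.1667)·(0.3333) + (2.8333)·(1.3333) + (-0.1667)·(-3.6667) + (-0.1667)·(3.3333) + (-1.1667)·(1.3333)) / 5 = 5.3333/5 = 1.0667
  s[W,W] = ((-2.6667)·(-2.6667) + (0.3333)·(0.3333) + (1.3333)·(1.3333) + (-3.6667)·(-3.6667) + (3.3333)·(3.3333) + (1.3333)·(1.3333)) / 5 = 35.3333/5 = 7.0667
  Sample standard deviations s_i = √(s[i,i]):
  s(U) = √(5.9) = 2.429
  s(V) = √(2.1667) = 1.472
  s(W) = √(7.0667) = 2.6583

Step 3 — r_{ij} = s_{ij} / (s_i · s_j):
  r[U,U] = 1 (diagonal).
  r[U,V] = -3.5 / (2.429 · 1.472) = -3.5 / 3.5754 = -0.9789
  r[U,W] = -2.8 / (2.429 · 2.6583) = -2.8 / 6.457 = -0.4336
  r[V,V] = 1 (diagonal).
  r[V,W] = 1.0667 / (1.472 · 2.6583) = 1.0667 / 3.9129 = 0.2726
  r[W,W] = 1 (diagonal).

R is symmetric with unit diagonal. Assembling:

R = [[1, -0.9789, -0.4336],
 [-0.9789, 1, 0.2726],
 [-0.4336, 0.2726, 1]]


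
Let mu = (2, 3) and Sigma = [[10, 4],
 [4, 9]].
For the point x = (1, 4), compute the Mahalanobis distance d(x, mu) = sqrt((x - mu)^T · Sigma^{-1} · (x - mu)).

Step 1 — centre the observation: (x - mu) = (-1, 1).

Step 2 — invert Sigma. det(Sigma) = 10·9 - (4)² = 74.
  Sigma^{-1} = (1/det) · [[d, -b], [-b, a]] = [[0.1216, -0.0541],
 [-0.0541, 0.1351]].

Step 3 — form the quadratic (x - mu)^T · Sigma^{-1} · (x - mu):
  Sigma^{-1} · (x - mu) = (-0.1757, 0.1892).
  (x - mu)^T · [Sigma^{-1} · (x - mu)] = (-1)·(-0.1757) + (1)·(0.1892) = 0.3649.

Step 4 — take square root: d = √(0.3649) ≈ 0.604.

d(x, mu) = √(0.3649) ≈ 0.604


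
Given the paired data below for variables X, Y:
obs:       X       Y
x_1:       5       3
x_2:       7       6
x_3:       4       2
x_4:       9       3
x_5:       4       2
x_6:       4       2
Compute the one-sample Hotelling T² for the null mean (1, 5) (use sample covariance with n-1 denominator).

Step 1 — sample mean vector:
  mean(X) = (5 + 7 + 4 + 9 + 4 + 4) / 6 = 33/6 = 5.5
  mean(Y) = (3 + 6 + 2 + 3 + 2 + 2) / 6 = 18/6 = 3
  x̄ = (5.5, 3),  deviation x̄ - mu_0 = (5.5, 3) - (1, 5) = (4.5, -2).

Step 2 — sample covariance matrix, S[i,j] = (1/(n-1)) · Σ_k (x_{k,i} - mean_i) · (x_{k,j} - mean_j), divisor n-1 = 5:
  S[X,X] = ((-0.5)·(-0.5) + (1.5)·(1.5) + (-1.5)·(-1.5) + (3.5)·(3.5) + (-1.5)·(-1.5) + (-1.5)·(-1.5)) / 5 = 21.5/5 = 4.3
  S[X,Y] = ((-0.5)·(0) + (1.5)·(3) + (-1.5)·(-1) + (3.5)·(0) + (-1.5)·(-1) + (-1.5)·(-1)) / 5 = 9/5 = 1.8
  S[Y,Y] = ((0)·(0) + (3)·(3) + (-1)·(-1) + (0)·(0) + (-1)·(-1) + (-1)·(-1)) / 5 = 12/5 = 2.4
  S = [[4.3, 1.8],
 [1.8, 2.4]].

Step 3 — invert S. det(S) = 4.3·2.4 - (1.8)² = 7.08.
  S^{-1} = (1/det) · [[d, -b], [-b, a]] = [[0.339, -0.2542],
 [-0.2542, 0.6073]].

Step 4 — quadratic form (x̄ - mu_0)^T · S^{-1} · (x̄ - mu_0):
  S^{-1} · (x̄ - mu_0) = (2.0339, -2.3588),
  (x̄ - mu_0)^T · [...] = (4.5)·(2.0339) + (-2)·(-2.3588) = 13.8701.

Step 5 — scale by n: T² = 6 · 13.8701 = 83.2203.

T² ≈ 83.2203


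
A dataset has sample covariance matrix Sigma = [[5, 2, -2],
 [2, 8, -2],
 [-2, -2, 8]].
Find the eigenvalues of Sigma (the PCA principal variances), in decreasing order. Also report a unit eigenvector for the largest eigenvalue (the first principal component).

Step 1 — characteristic polynomial p(λ) = det(λI - Sigma) = λ³ - tr·λ² + c_1·λ - det, where tr = trace, c_1 = sum of the principal 2×2 minors, det = det(Sigma):
  tr = 5 + 8 + 8 = 21,
  c_1 = (5·8 - (2)²) + (5·8 - (-2)²) + (8·8 - (-2)²) = 36 + 36 + 60 = 132,
  det = 5·(8·8 - (-2)²) - (2)·((2)·8 - (-2)·(-2)) + (-2)·((2)·(-2) - 8·(-2)) = 5·(60) - (2)·(12) + (-2)·(12) = 252.
  So p(λ) = λ³ - 21λ² + 132λ - 252.
Step 2 — look for an integer root (rational root theorem: any rational root is an integer divisor of 252). Testing λ = 6:
  p(6) = 216 - 756 + 792 - 252 = 0  ✓
  Dividing out (λ - 6): p(λ) = (λ - 6)(λ² - 15λ + 42).
Step 3 — remaining eigenvalues from the quadratic λ² - 15λ + 42 = 0:
  Δ = 15² - 4·42 = 225 - 168 = 57,  λ = (15 ± √57)/2 = (15 ± 7.5498)/2 ≈ 11.2749 or 3.7251.
  Sorted: λ_1 = 11.2749,  λ_2 = 6,  λ_3 = 3.7251  (check: sum = 21 = tr ✓).

Step 4 — unit eigenvector for λ_1 ≈ 11.2749: v spans the null space of (Sigma - λ_1 I), whose rows are
  r_1 = (-6.2749, 2, -2),  r_2 = (2, -3.2749, -2),  r_3 = (-2, -2, -3.2749).
  v is orthogonal to every row, so take v ∝ r_1 × r_2 = ((2)·(-2) - (-2)·(-3.2749), (-2)·(2) - (-6.2749)·(-2), (-6.2749)·(-3.2749) - (2)·(2)) ≈ (-10.5498, -16.5498, 16.5498).
  Rescale (multiply by -1 so the first nonzero entry is positive): u = (10.5498, 16.5498, -16.5498).
  ||u|| = √((10.5498)² + (16.5498)² + (-16.5498)²) = √(659.093) ≈ 25.6728,  v_1 = u/||u|| ≈ (0.4109, 0.6446, -0.6446) (||v_1|| = 1).

λ_1 = 11.2749,  λ_2 = 6,  λ_3 = 3.7251;  v_1 ≈ (0.4109, 0.6446, -0.6446)


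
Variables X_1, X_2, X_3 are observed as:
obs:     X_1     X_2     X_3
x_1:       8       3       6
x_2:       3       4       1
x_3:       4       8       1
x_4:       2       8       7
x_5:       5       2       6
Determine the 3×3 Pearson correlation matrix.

Step 1 — column means:
  mean(X_1) = (8 + 3 + 4 + 2 + 5) / 5 = 22/5 = 4.4
  mean(X_2) = (3 + 4 + 8 + 8 + 2) / 5 = 25/5 = 5
  mean(X_3) = (6 + 1 + 1 + 7 + 6) / 5 = 21/5 = 4.2

Step 2 — sample variances and covariances s[i,j] = (1/(n-1)) · Σ_k (x_{k,i} - mean_i) · (x_{k,j} - mean_j), with n-1 = 4:
  s[X_1,X_1] = ((3.6)·(3.6) + (-1.4)·(-1.4) + (-0.4)·(-0.4) + (-2.4)·(-2.4) + (0.6)·(0.6)) / 4 = 21.2/4 = 5.3
  s[X_1,X_2] = ((3.6)·(-2) + (-1.4)·(-1) + (-0.4)·(3) + (-2.4)·(3) + (0.6)·(-3)) / 4 = -16/4 = -4
  s[X_1,X_3] = ((3.6)·(1.8) + (-1.4)·(-3.2) + (-0.4)·(-3.2) + (-2.4)·(2.8) + (0.6)·(1.8)) / 4 = 6.6/4 = 1.65
  s[X_2,X_2] = ((-2)·(-2) + (-1)·(-1) + (3)·(3) + (3)·(3) + (-3)·(-3)) / 4 = 32/4 = 8
  s[X_2,X_3] = ((-2)·(1.8) + (-1)·(-3.2) + (3)·(-3.2) + (3)·(2.8) + (-3)·(1.8)) / 4 = -7/4 = -1.75
  s[X_3,X_3] = ((1.8)·(1.8) + (-3.2)·(-3.2) + (-3.2)·(-3.2) + (2.8)·(2.8) + (1.8)·(1.8)) / 4 = 34.8/4 = 8.7
  Sample standard deviations s_i = √(s[i,i]):
  s(X_1) = √(5.3) = 2.3022
  s(X_2) = √(8) = 2.8284
  s(X_3) = √(8.7) = 2.9496

Step 3 — r_{ij} = s_{ij} / (s_i · s_j):
  r[X_1,X_1] = 1 (diagonal).
  r[X_1,X_2] = -4 / (2.3022 · 2.8284) = -4 / 6.5115 = -0.6143
  r[X_1,X_3] = 1.65 / (2.3022 · 2.9496) = 1.65 / 6.7904 = 0.243
  r[X_2,X_2] = 1 (diagonal).
  r[X_2,X_3] = -1.75 / (2.8284 · 2.9496) = -1.75 / 8.3427 = -0.2098
  r[X_3,X_3] = 1 (diagonal).

R is symmetric with unit diagonal. Assembling:

R = [[1, -0.6143, 0.243],
 [-0.6143, 1, -0.2098],
 [0.243, -0.2098, 1]]


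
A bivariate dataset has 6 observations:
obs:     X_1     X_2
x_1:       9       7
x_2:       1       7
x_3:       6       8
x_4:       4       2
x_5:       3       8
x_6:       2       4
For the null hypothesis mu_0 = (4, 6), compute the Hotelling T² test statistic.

Step 1 — sample mean vector:
  mean(X_1) = (9 + 1 + 6 + 4 + 3 + 2) / 6 = 25/6 = 4.1667
  mean(X_2) = (7 + 7 + 8 + 2 + 8 + 4) / 6 = 36/6 = 6
  x̄ = (4.1667, 6),  deviation x̄ - mu_0 = (4.1667, 6) - (4, 6) = (0.1667, 0).

Step 2 — sample covariance matrix, S[i,j] = (1/(n-1)) · Σ_k (x_{k,i} - mean_i) · (x_{k,j} - mean_j), divisor n-1 = 5:
  S[X_1,X_1] = ((4.8333)·(4.8333) + (-3.1667)·(-3.1667) + (1.8333)·(1.8333) + (-0.1667)·(-0.1667) + (-1.1667)·(-1.1667) + (-2.1667)·(-2.1667)) / 5 = 42.8333/5 = 8.5667
  S[X_1,X_2] = ((4.8333)·(1) + (-3.1667)·(1) + (1.8333)·(2) + (-0.1667)·(-4) + (-1.1667)·(2) + (-2.1667)·(-2)) / 5 = 8/5 = 1.6
  S[X_2,X_2] = ((1)·(1) + (1)·(1) + (2)·(2) + (-4)·(-4) + (2)·(2) + (-2)·(-2)) / 5 = 30/5 = 6
  S = [[8.5667, 1.6],
 [1.6, 6]].

Step 3 — invert S. det(S) = 8.5667·6 - (1.6)² = 48.84.
  S^{-1} = (1/det) · [[d, -b], [-b, a]] = [[0.1229, -0.0328],
 [-0.0328, 0.1754]].

Step 4 — quadratic form (x̄ - mu_0)^T · S^{-1} · (x̄ - mu_0):
  S^{-1} · (x̄ - mu_0) = (0.0205, -0.0055),
  (x̄ - mu_0)^T · [...] = (0.1667)·(0.0205) + (0)·(-0.0055) = 0.0034.

Step 5 — scale by n: T² = 6 · 0.0034 = 0.0205.

T² ≈ 0.0205


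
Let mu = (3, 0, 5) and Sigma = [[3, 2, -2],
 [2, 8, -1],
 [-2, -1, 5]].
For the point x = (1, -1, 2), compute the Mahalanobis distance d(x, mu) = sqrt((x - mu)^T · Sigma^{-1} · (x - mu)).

Step 1 — centre the observation: (x - mu) = (-2, -1, -3).

Step 2 — invert Sigma (cofactor / det for 3×3, or solve directly):
  Sigma^{-1} = [[0.5342, -0.1096, 0.1918],
 [-0.1096, 0.1507, -0.0137],
 [0.1918, -0.0137, 0.274]].

Step 3 — form the quadratic (x - mu)^T · Sigma^{-1} · (x - mu):
  Sigma^{-1} · (x - mu) = (-1.5342, 0.1096, -1.1918).
  (x - mu)^T · [Sigma^{-1} · (x - mu)] = (-2)·(-1.5342) + (-1)·(0.1096) + (-3)·(-1.1918) = 6.5342.

Step 4 — take square root: d = √(6.5342) ≈ 2.5562.

d(x, mu) = √(6.5342) ≈ 2.5562


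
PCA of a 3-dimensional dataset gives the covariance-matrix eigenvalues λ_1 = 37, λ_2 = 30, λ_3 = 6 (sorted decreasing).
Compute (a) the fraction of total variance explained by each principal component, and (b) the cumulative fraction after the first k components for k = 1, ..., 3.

Step 1 — total variance = trace(Sigma) = Σ λ_i = 37 + 30 + 6 = 73.

Step 2 — fraction explained by component i = λ_i / Σ λ:
  PC1: 37/73 = 0.5068
  PC2: 30/73 = 0.411
  PC3: 6/73 = 0.0822

Step 3 — cumulative fraction after k components = (λ_1 + ... + λ_k) / Σ λ:
  k = 1: 37/73 = 0.5068
  k = 2: (37 + 30)/73 = 67/73 = 0.9178
  k = 3: (37 + 30 + 6)/73 = 73/73 = 1

Summary (fraction, with percent):

explained: PC1 0.5068 (50.68%), PC2 0.411 (41.1%), PC3 0.0822 (8.22%);  cumulative: 0.5068, 0.9178, 1


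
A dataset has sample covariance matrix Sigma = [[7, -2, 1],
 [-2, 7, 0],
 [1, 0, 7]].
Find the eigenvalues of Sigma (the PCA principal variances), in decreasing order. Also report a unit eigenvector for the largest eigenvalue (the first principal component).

Step 1 — characteristic polynomial p(λ) = det(λI - Sigma) = λ³ - tr·λ² + c_1·λ - det, where tr = trace, c_1 = sum of the principal 2×2 minors, det = det(Sigma):
  tr = 7 + 7 + 7 = 21,
  c_1 = (7·7 - (-2)²) + (7·7 - (1)²) + (7·7 - (0)²) = 45 + 48 + 49 = 142,
  det = 7·(7·7 - (0)²) - (-2)·((-2)·7 - (0)·(1)) + (1)·((-2)·(0) - 7·(1)) = 7·(49) - (-2)·(-14) + (1)·(-7) = 308.
  So p(λ) = λ³ - 21λ² + 142λ - 308.
Step 2 — look for an integer root (rational root theorem: any rational root is an integer divisor of 308). Testing λ = 7:
  p(7) = 343 - 1029 + 994 - 308 = 0  ✓
  Dividing out (λ - 7): p(λ) = (λ - 7)(λ² - 14λ + 44).
Step 3 — remaining eigenvalues from the quadratic λ² - 14λ + 44 = 0:
  Δ = 14² - 4·44 = 196 - 176 = 20,  λ = (14 ± √20)/2 = (14 ± 4.4721)/2 ≈ 9.2361 or 4.7639.
  Sorted: λ_1 = 9.2361,  λ_2 = 7,  λ_3 = 4.7639  (check: sum = 21 = tr ✓).

Step 4 — unit eigenvector for λ_1 ≈ 9.2361: v spans the null space of (Sigma - λ_1 I), whose rows are
  r_1 = (-2.2361, -2, 1),  r_2 = (-2, -2.2361, 0),  r_3 = (1, 0, -2.2361).
  v is orthogonal to every row, so take v ∝ r_1 × r_2 = ((-2)·(0) - (1)·(-2.2361), (1)·(-2) - (-2.2361)·(0), (-2.2361)·(-2.2361) - (-2)·(-2)) ≈ (2.2361, -2, 1).
  Let u = (2.2361, -2, 1).
  ||u|| = √((2.2361)² + (-2)² + (1)²) = √(10) ≈ 3.1623,  v_1 = u/||u|| ≈ (0.7071, -0.6325, 0.3162) (||v_1|| = 1).

λ_1 = 9.2361,  λ_2 = 7,  λ_3 = 4.7639;  v_1 ≈ (0.7071, -0.6325, 0.3162)


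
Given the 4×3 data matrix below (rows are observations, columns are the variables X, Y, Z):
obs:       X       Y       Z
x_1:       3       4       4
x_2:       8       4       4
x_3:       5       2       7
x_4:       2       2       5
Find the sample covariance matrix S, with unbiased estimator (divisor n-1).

Step 1 — column means:
  mean(X) = (3 + 8 + 5 + 2) / 4 = 18/4 = 4.5
  mean(Y) = (4 + 4 + 2 + 2) / 4 = 12/4 = 3
  mean(Z) = (4 + 4 + 7 + 5) / 4 = 20/4 = 5

Step 2 — sample covariance S[i,j] = (1/(n-1)) · Σ_k (x_{k,i} - mean_i) · (x_{k,j} - mean_j), with n-1 = 3.
  S[X,X] = ((-1.5)·(-1.5) + (3.5)·(3.5) + (0.5)·(0.5) + (-2.5)·(-2.5)) / 3 = 21/3 = 7
  S[X,Y] = ((-1.5)·(1) + (3.5)·(1) + (0.5)·(-1) + (-2.5)·(-1)) / 3 = 4/3 = 1.3333
  S[X,Z] = ((-1.5)·(-1) + (3.5)·(-1) + (0.5)·(2) + (-2.5)·(0)) / 3 = -1/3 = -0.3333
  S[Y,Y] = ((1)·(1) + (1)·(1) + (-1)·(-1) + (-1)·(-1)) / 3 = 4/3 = 1.3333
  S[Y,Z] = ((1)·(-1) + (1)·(-1) + (-1)·(2) + (-1)·(0)) / 3 = -4/3 = -1.3333
  S[Z,Z] = ((-1)·(-1) + (-1)·(-1) + (2)·(2) + (0)·(0)) / 3 = 6/3 = 2

S is symmetric (S[j,i] = S[i,j]). Assembling:

S = [[7, 1.3333, -0.3333],
 [1.3333, 1.3333, -1.3333],
 [-0.3333, -1.3333, 2]]


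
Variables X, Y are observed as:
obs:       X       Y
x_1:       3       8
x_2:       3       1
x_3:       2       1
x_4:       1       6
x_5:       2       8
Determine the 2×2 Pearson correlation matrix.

Step 1 — column means:
  mean(X) = (3 + 3 + 2 + 1 + 2) / 5 = 11/5 = 2.2
  mean(Y) = (8 + 1 + 1 + 6 + 8) / 5 = 24/5 = 4.8

Step 2 — sample variances and covariances s[i,j] = (1/(n-1)) · Σ_k (x_{k,i} - mean_i) · (x_{k,j} - mean_j), with n-1 = 4:
  s[X,X] = ((0.8)·(0.8) + (0.8)·(0.8) + (-0.2)·(-0.2) + (-1.2)·(-1.2) + (-0.2)·(-0.2)) / 4 = 2.8/4 = 0.7
  s[X,Y] = ((0.8)·(3.2) + (0.8)·(-3.8) + (-0.2)·(-3.8) + (-1.2)·(1.2) + (-0.2)·(3.2)) / 4 = -1.8/4 = -0.45
  s[Y,Y] = ((3.2)·(3.2) + (-3.8)·(-3.8) + (-3.8)·(-3.8) + (1.2)·(1.2) + (3.2)·(3.2)) / 4 = 50.8/4 = 12.7
  Sample standard deviations s_i = √(s[i,i]):
  s(X) = √(0.7) = 0.8367
  s(Y) = √(12.7) = 3.5637

Step 3 — r_{ij} = s_{ij} / (s_i · s_j):
  r[X,X] = 1 (diagonal).
  r[X,Y] = -0.45 / (0.8367 · 3.5637) = -0.45 / 2.9816 = -0.1509
  r[Y,Y] = 1 (diagonal).

R is symmetric with unit diagonal. Assembling:

R = [[1, -0.1509],
 [-0.1509, 1]]


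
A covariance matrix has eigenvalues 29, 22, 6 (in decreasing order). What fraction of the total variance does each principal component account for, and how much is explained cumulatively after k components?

Step 1 — total variance = trace(Sigma) = Σ λ_i = 29 + 22 + 6 = 57.

Step 2 — fraction explained by component i = λ_i / Σ λ:
  PC1: 29/57 = 0.5088
  PC2: 22/57 = 0.386
  PC3: 6/57 = 0.1053

Step 3 — cumulative fraction after k components = (λ_1 + ... + λ_k) / Σ λ:
  k = 1: 29/57 = 0.5088
  k = 2: (29 + 22)/57 = 51/57 = 0.8947
  k = 3: (29 + 22 + 6)/57 = 57/57 = 1

Summary (fraction, with percent):

explained: PC1 0.5088 (50.88%), PC2 0.386 (38.6%), PC3 0.1053 (10.53%);  cumulative: 0.5088, 0.8947, 1


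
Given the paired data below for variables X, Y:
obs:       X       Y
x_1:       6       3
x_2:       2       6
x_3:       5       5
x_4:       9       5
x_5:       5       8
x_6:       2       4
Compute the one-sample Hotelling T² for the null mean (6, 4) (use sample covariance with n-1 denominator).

Step 1 — sample mean vector:
  mean(X) = (6 + 2 + 5 + 9 + 5 + 2) / 6 = 29/6 = 4.8333
  mean(Y) = (3 + 6 + 5 + 5 + 8 + 4) / 6 = 31/6 = 5.1667
  x̄ = (4.8333, 5.1667),  deviation x̄ - mu_0 = (4.8333, 5.1667) - (6, 4) = (-1.1667, 1.1667).

Step 2 — sample covariance matrix, S[i,j] = (1/(n-1)) · Σ_k (x_{k,i} - mean_i) · (x_{k,j} - mean_j), divisor n-1 = 5:
  S[X,X] = ((1.1667)·(1.1667) + (-2.8333)·(-2.8333) + (0.1667)·(0.1667) + (4.1667)·(4.1667) + (0.1667)·(0.1667) + (-2.8333)·(-2.8333)) / 5 = 34.8333/5 = 6.9667
  S[X,Y] = ((1.1667)·(-2.1667) + (-2.8333)·(0.8333) + (0.1667)·(-0.1667) + (4.1667)·(-0.1667) + (0.1667)·(2.8333) + (-2.8333)·(-1.1667)) / 5 = -1.8333/5 = -0.3667
  S[Y,Y] = ((-2.1667)·(-2.1667) + (0.8333)·(0.8333) + (-0.1667)·(-0.1667) + (-0.1667)·(-0.1667) + (2.8333)·(2.8333) + (-1.1667)·(-1.1667)) / 5 = 14.8333/5 = 2.9667
  S = [[6.9667, -0.3667],
 [-0.3667, 2.9667]].

Step 3 — invert S. det(S) = 6.9667·2.9667 - (-0.3667)² = 20.5333.
  S^{-1} = (1/det) · [[d, -b], [-b, a]] = [[0.1445, 0.0179],
 [0.0179, 0.3393]].

Step 4 — quadratic form (x̄ - mu_0)^T · S^{-1} · (x̄ - mu_0):
  S^{-1} · (x̄ - mu_0) = (-0.1477, 0.375),
  (x̄ - mu_0)^T · [...] = (-1.1667)·(-0.1477) + (1.1667)·(0.375) = 0.6098.

Step 5 — scale by n: T² = 6 · 0.6098 = 3.6591.

T² ≈ 3.6591


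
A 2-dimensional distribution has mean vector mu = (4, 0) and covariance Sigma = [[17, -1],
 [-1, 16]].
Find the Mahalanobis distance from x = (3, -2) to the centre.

Step 1 — centre the observation: (x - mu) = (-1, -2).

Step 2 — invert Sigma. det(Sigma) = 17·16 - (-1)² = 271.
  Sigma^{-1} = (1/det) · [[d, -b], [-b, a]] = [[0.059, 0.0037],
 [0.0037, 0.0627]].

Step 3 — form the quadratic (x - mu)^T · Sigma^{-1} · (x - mu):
  Sigma^{-1} · (x - mu) = (-0.0664, -0.1292).
  (x - mu)^T · [Sigma^{-1} · (x - mu)] = (-1)·(-0.0664) + (-2)·(-0.1292) = 0.3247.

Step 4 — take square root: d = √(0.3247) ≈ 0.5698.

d(x, mu) = √(0.3247) ≈ 0.5698


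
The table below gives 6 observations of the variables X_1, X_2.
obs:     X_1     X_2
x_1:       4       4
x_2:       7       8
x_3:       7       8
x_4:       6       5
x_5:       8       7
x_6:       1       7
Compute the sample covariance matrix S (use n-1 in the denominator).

Step 1 — column means:
  mean(X_1) = (4 + 7 + 7 + 6 + 8 + 1) / 6 = 33/6 = 5.5
  mean(X_2) = (4 + 8 + 8 + 5 + 7 + 7) / 6 = 39/6 = 6.5

Step 2 — sample covariance S[i,j] = (1/(n-1)) · Σ_k (x_{k,i} - mean_i) · (x_{k,j} - mean_j), with n-1 = 5.
  S[X_1,X_1] = ((-1.5)·(-1.5) + (1.5)·(1.5) + (1.5)·(1.5) + (0.5)·(0.5) + (2.5)·(2.5) + (-4.5)·(-4.5)) / 5 = 33.5/5 = 6.7
  S[X_1,X_2] = ((-1.5)·(-2.5) + (1.5)·(1.5) + (1.5)·(1.5) + (0.5)·(-1.5) + (2.5)·(0.5) + (-4.5)·(0.5)) / 5 = 6.5/5 = 1.3
  S[X_2,X_2] = ((-2.5)·(-2.5) + (1.5)·(1.5) + (1.5)·(1.5) + (-1.5)·(-1.5) + (0.5)·(0.5) + (0.5)·(0.5)) / 5 = 13.5/5 = 2.7

S is symmetric (S[j,i] = S[i,j]). Assembling:

S = [[6.7, 1.3],
 [1.3, 2.7]]


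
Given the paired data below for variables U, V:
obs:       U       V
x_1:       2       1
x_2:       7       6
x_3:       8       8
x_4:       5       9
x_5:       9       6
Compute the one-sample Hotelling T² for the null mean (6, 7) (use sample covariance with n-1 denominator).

Step 1 — sample mean vector:
  mean(U) = (2 + 7 + 8 + 5 + 9) / 5 = 31/5 = 6.2
  mean(V) = (1 + 6 + 8 + 9 + 6) / 5 = 30/5 = 6
  x̄ = (6.2, 6),  deviation x̄ - mu_0 = (6.2, 6) - (6, 7) = (0.2, -1).

Step 2 — sample covariance matrix, S[i,j] = (1/(n-1)) · Σ_k (x_{k,i} - mean_i) · (x_{k,j} - mean_j), divisor n-1 = 4:
  S[U,U] = ((-4.2)·(-4.2) + (0.8)·(0.8) + (1.8)·(1.8) + (-1.2)·(-1.2) + (2.8)·(2.8)) / 4 = 30.8/4 = 7.7
  S[U,V] = ((-4.2)·(-5) + (0.8)·(0) + (1.8)·(2) + (-1.2)·(3) + (2.8)·(0)) / 4 = 21/4 = 5.25
  S[V,V] = ((-5)·(-5) + (0)·(0) + (2)·(2) + (3)·(3) + (0)·(0)) / 4 = 38/4 = 9.5
  S = [[7.7, 5.25],
 [5.25, 9.5]].

Step 3 — invert S. det(S) = 7.7·9.5 - (5.25)² = 45.5875.
  S^{-1} = (1/det) · [[d, -b], [-b, a]] = [[0.2084, -0.1152],
 [-0.1152, 0.1689]].

Step 4 — quadratic form (x̄ - mu_0)^T · S^{-1} · (x̄ - mu_0):
  S^{-1} · (x̄ - mu_0) = (0.1568, -0.1919),
  (x̄ - mu_0)^T · [...] = (0.2)·(0.1568) + (-1)·(-0.1919) = 0.2233.

Step 5 — scale by n: T² = 5 · 0.2233 = 1.1165.

T² ≈ 1.1165


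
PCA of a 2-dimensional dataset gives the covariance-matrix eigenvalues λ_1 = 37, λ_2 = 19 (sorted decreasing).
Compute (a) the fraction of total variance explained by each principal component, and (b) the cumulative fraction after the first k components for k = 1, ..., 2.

Step 1 — total variance = trace(Sigma) = Σ λ_i = 37 + 19 = 56.

Step 2 — fraction explained by component i = λ_i / Σ λ:
  PC1: 37/56 = 0.6607
  PC2: 19/56 = 0.3393

Step 3 — cumulative fraction after k components = (λ_1 + ... + λ_k) / Σ λ:
  k = 1: 37/56 = 0.6607
  k = 2: (37 + 19)/56 = 56/56 = 1

Summary (fraction, with percent):

explained: PC1 0.6607 (66.07%), PC2 0.3393 (33.93%);  cumulative: 0.6607, 1


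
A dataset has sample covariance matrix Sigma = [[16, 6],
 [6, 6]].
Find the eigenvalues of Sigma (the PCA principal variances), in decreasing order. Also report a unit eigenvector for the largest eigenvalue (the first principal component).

Step 1 — characteristic polynomial of 2×2 Sigma:
  det(Sigma - λI) = λ² - trace · λ + det = 0.
  trace = 16 + 6 = 22, det = 16·6 - (6)² = 60.
Step 2 — discriminant:
  Δ = trace² - 4·det = 484 - 240 = 244.
Step 3 — eigenvalues:
  λ = (trace ± √Δ)/2 = (22 ± 15.6205)/2,
  λ_1 = 18.8102,  λ_2 = 3.1898.

Step 4 — unit eigenvector for λ_1: solve (Sigma - λ_1 I)v = 0. First row:
  (16 - 18.8102)·v_x + (6)·v_y = 0, i.e. (-2.8102)·v_x + (6)·v_y = 0,
  so v ∝ (b, λ_1 - a) = (6, 2.8102) = u.
  ||u|| = √((6)² + (2.8102)²) = √(43.8975) ≈ 6.6255,
  v_1 = u/||u|| ≈ (0.9056, 0.4242) (||v_1|| = 1).

λ_1 = 18.8102,  λ_2 = 3.1898;  v_1 ≈ (0.9056, 0.4242)


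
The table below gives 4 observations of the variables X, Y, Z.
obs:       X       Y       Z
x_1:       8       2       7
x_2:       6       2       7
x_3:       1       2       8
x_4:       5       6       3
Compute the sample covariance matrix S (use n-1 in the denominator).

Step 1 — column means:
  mean(X) = (8 + 6 + 1 + 5) / 4 = 20/4 = 5
  mean(Y) = (2 + 2 + 2 + 6) / 4 = 12/4 = 3
  mean(Z) = (7 + 7 + 8 + 3) / 4 = 25/4 = 6.25

Step 2 — sample covariance S[i,j] = (1/(n-1)) · Σ_k (x_{k,i} - mean_i) · (x_{k,j} - mean_j), with n-1 = 3.
  S[X,X] = ((3)·(3) + (1)·(1) + (-4)·(-4) + (0)·(0)) / 3 = 26/3 = 8.6667
  S[X,Y] = ((3)·(-1) + (1)·(-1) + (-4)·(-1) + (0)·(3)) / 3 = 0/3 = 0
  S[X,Z] = ((3)·(0.75) + (1)·(0.75) + (-4)·(1.75) + (0)·(-3.25)) / 3 = -4/3 = -1.3333
  S[Y,Y] = ((-1)·(-1) + (-1)·(-1) + (-1)·(-1) + (3)·(3)) / 3 = 12/3 = 4
  S[Y,Z] = ((-1)·(0.75) + (-1)·(0.75) + (-1)·(1.75) + (3)·(-3.25)) / 3 = -13/3 = -4.3333
  S[Z,Z] = ((0.75)·(0.75) + (0.75)·(0.75) + (1.75)·(1.75) + (-3.25)·(-3.25)) / 3 = 14.75/3 = 4.9167

S is symmetric (S[j,i] = S[i,j]). Assembling:

S = [[8.6667, 0, -1.3333],
 [0, 4, -4.3333],
 [-1.3333, -4.3333, 4.9167]]


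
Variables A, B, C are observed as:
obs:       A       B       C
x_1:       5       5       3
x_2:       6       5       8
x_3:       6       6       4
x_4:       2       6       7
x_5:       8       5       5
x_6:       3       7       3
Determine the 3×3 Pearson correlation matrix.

Step 1 — column means:
  mean(A) = (5 + 6 + 6 + 2 + 8 + 3) / 6 = 30/6 = 5
  mean(B) = (5 + 5 + 6 + 6 + 5 + 7) / 6 = 34/6 = 5.6667
  mean(C) = (3 + 8 + 4 + 7 + 5 + 3) / 6 = 30/6 = 5

Step 2 — sample variances and covariances s[i,j] = (1/(n-1)) · Σ_k (x_{k,i} - mean_i) · (x_{k,j} - mean_j), with n-1 = 5:
  s[A,A] = ((0)·(0) + (1)·(1) + (1)·(1) + (-3)·(-3) + (3)·(3) + (-2)·(-2)) / 5 = 24/5 = 4.8
  s[A,B] = ((0)·(-0.6667) + (1)·(-0.6667) + (1)·(0.3333) + (-3)·(0.3333) + (3)·(-0.6667) + (-2)·(1.3333)) / 5 = -6/5 = -1.2
  s[A,C] = ((0)·(-2) + (1)·(3) + (1)·(-1) + (-3)·(2) + (3)·(0) + (-2)·(-2)) / 5 = 0/5 = 0
  s[B,B] = ((-0.6667)·(-0.6667) + (-0.6667)·(-0.6667) + (0.3333)·(0.3333) + (0.3333)·(0.3333) + (-0.6667)·(-0.6667) + (1.3333)·(1.3333)) / 5 = 3.3333/5 = 0.6667
  s[B,C] = ((-0.6667)·(-2) + (-0.6667)·(3) + (0.3333)·(-1) + (0.3333)·(2) + (-0.6667)·(0) + (1.3333)·(-2)) / 5 = -3/5 = -0.6
  s[C,C] = ((-2)·(-2) + (3)·(3) + (-1)·(-1) + (2)·(2) + (0)·(0) + (-2)·(-2)) / 5 = 22/5 = 4.4
  Sample standard deviations s_i = √(s[i,i]):
  s(A) = √(4.8) = 2.1909
  s(B) = √(0.6667) = 0.8165
  s(C) = √(4.4) = 2.0976

Step 3 — r_{ij} = s_{ij} / (s_i · s_j):
  r[A,A] = 1 (diagonal).
  r[A,B] = -1.2 / (2.1909 · 0.8165) = -1.2 / 1.7889 = -0.6708
  r[A,C] = 0 / (2.1909 · 2.0976) = 0 / 4.5957 = 0
  r[B,B] = 1 (diagonal).
  r[B,C] = -0.6 / (0.8165 · 2.0976) = -0.6 / 1.7127 = -0.3503
  r[C,C] = 1 (diagonal).

R is symmetric with unit diagonal. Assembling:

R = [[1, -0.6708, 0],
 [-0.6708, 1, -0.3503],
 [0, -0.3503, 1]]


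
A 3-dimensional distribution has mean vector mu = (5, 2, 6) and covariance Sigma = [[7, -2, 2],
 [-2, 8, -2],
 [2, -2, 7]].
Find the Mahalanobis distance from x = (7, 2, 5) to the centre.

Step 1 — centre the observation: (x - mu) = (2, 0, -1).

Step 2 — invert Sigma (cofactor / det for 3×3, or solve directly):
  Sigma^{-1} = [[0.1625, 0.0312, -0.0375],
 [0.0312, 0.1406, 0.0312],
 [-0.0375, 0.0312, 0.1625]].

Step 3 — form the quadratic (x - mu)^T · Sigma^{-1} · (x - mu):
  Sigma^{-1} · (x - mu) = (0.3625, 0.0312, -0.2375).
  (x - mu)^T · [Sigma^{-1} · (x - mu)] = (2)·(0.3625) + (0)·(0.0312) + (-1)·(-0.2375) = 0.9625.

Step 4 — take square root: d = √(0.9625) ≈ 0.9811.

d(x, mu) = √(0.9625) ≈ 0.9811


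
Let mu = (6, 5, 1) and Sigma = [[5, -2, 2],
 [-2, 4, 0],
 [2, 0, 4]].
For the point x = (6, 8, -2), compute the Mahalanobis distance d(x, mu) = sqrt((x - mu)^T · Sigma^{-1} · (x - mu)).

Step 1 — centre the observation: (x - mu) = (0, 3, -3).

Step 2 — invert Sigma (cofactor / det for 3×3, or solve directly):
  Sigma^{-1} = [[0.3333, 0.1667, -0.1667],
 [0.1667, 0.3333, -0.0833],
 [-0.1667, -0.0833, 0.3333]].

Step 3 — form the quadratic (x - mu)^T · Sigma^{-1} · (x - mu):
  Sigma^{-1} · (x - mu) = (1, 1.25, -1.25).
  (x - mu)^T · [Sigma^{-1} · (x - mu)] = (0)·(1) + (3)·(1.25) + (-3)·(-1.25) = 7.5.

Step 4 — take square root: d = √(7.5) ≈ 2.7386.

d(x, mu) = √(7.5) ≈ 2.7386


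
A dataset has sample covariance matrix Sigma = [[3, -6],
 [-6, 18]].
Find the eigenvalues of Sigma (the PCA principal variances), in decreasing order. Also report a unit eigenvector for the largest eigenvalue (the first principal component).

Step 1 — characteristic polynomial of 2×2 Sigma:
  det(Sigma - λI) = λ² - trace · λ + det = 0.
  trace = 3 + 18 = 21, det = 3·18 - (-6)² = 18.
Step 2 — discriminant:
  Δ = trace² - 4·det = 441 - 72 = 369.
Step 3 — eigenvalues:
  λ = (trace ± √Δ)/2 = (21 ± 19.2094)/2,
  λ_1 = 20.1047,  λ_2 = 0.8953.

Step 4 — unit eigenvector for λ_1: solve (Sigma - λ_1 I)v = 0. First row:
  (3 - 20.1047)·v_x + (-6)·v_y = 0, i.e. (-17.1047)·v_x + (-6)·v_y = 0,
  so v ∝ (b, λ_1 - a) = (-6, 17.1047); multiply by -1 so the first entry is positive: u = (6, -17.1047).
  ||u|| = √((6)² + (-17.1047)²) = √(328.5703) ≈ 18.1265,
  v_1 = u/||u|| ≈ (0.331, -0.9436) (||v_1|| = 1).

λ_1 = 20.1047,  λ_2 = 0.8953;  v_1 ≈ (0.331, -0.9436)


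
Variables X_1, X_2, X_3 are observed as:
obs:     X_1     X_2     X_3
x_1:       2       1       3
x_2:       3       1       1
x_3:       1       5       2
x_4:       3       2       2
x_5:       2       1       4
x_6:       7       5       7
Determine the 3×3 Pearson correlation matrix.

Step 1 — column means:
  mean(X_1) = (2 + 3 + 1 + 3 + 2 + 7) / 6 = 18/6 = 3
  mean(X_2) = (1 + 1 + 5 + 2 + 1 + 5) / 6 = 15/6 = 2.5
  mean(X_3) = (3 + 1 + 2 + 2 + 4 + 7) / 6 = 19/6 = 3.1667

Step 2 — sample variances and covariances s[i,j] = (1/(n-1)) · Σ_k (x_{k,i} - mean_i) · (x_{k,j} - mean_j), with n-1 = 5:
  s[X_1,X_1] = ((-1)·(-1) + (0)·(0) + (-2)·(-2) + (0)·(0) + (-1)·(-1) + (4)·(4)) / 5 = 22/5 = 4.4
  s[X_1,X_2] = ((-1)·(-1.5) + (0)·(-1.5) + (-2)·(2.5) + (0)·(-0.5) + (-1)·(-1.5) + (4)·(2.5)) / 5 = 8/5 = 1.6
  s[X_1,X_3] = ((-1)·(-0.1667) + (0)·(-2.1667) + (-2)·(-1.1667) + (0)·(-1.1667) + (-1)·(0.8333) + (4)·(3.8333)) / 5 = 17/5 = 3.4
  s[X_2,X_2] = ((-1.5)·(-1.5) + (-1.5)·(-1.5) + (2.5)·(2.5) + (-0.5)·(-0.5) + (-1.5)·(-1.5) + (2.5)·(2.5)) / 5 = 19.5/5 = 3.9
  s[X_2,X_3] = ((-1.5)·(-0.1667) + (-1.5)·(-2.1667) + (2.5)·(-1.1667) + (-0.5)·(-1.1667) + (-1.5)·(0.8333) + (2.5)·(3.8333)) / 5 = 9.5/5 = 1.9
  s[X_3,X_3] = ((-0.1667)·(-0.1667) + (-2.1667)·(-2.1667) + (-1.1667)·(-1.1667) + (-1.1667)·(-1.1667) + (0.8333)·(0.8333) + (3.8333)·(3.8333)) / 5 = 22.8333/5 = 4.5667
  Sample standard deviations s_i = √(s[i,i]):
  s(X_1) = √(4.4) = 2.0976
  s(X_2) = √(3.9) = 1.9748
  s(X_3) = √(4.5667) = 2.137

Step 3 — r_{ij} = s_{ij} / (s_i · s_j):
  r[X_1,X_1] = 1 (diagonal).
  r[X_1,X_2] = 1.6 / (2.0976 · 1.9748) = 1.6 / 4.1425 = 0.3862
  r[X_1,X_3] = 3.4 / (2.0976 · 2.137) = 3.4 / 4.4826 = 0.7585
  r[X_2,X_2] = 1 (diagonal).
  r[X_2,X_3] = 1.9 / (1.9748 · 2.137) = 1.9 / 4.2202 = 0.4502
  r[X_3,X_3] = 1 (diagonal).

R is symmetric with unit diagonal. Assembling:

R = [[1, 0.3862, 0.7585],
 [0.3862, 1, 0.4502],
 [0.7585, 0.4502, 1]]


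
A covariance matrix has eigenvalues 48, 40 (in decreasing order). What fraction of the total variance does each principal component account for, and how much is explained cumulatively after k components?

Step 1 — total variance = trace(Sigma) = Σ λ_i = 48 + 40 = 88.

Step 2 — fraction explained by component i = λ_i / Σ λ:
  PC1: 48/88 = 0.5455
  PC2: 40/88 = 0.4545

Step 3 — cumulative fraction after k components = (λ_1 + ... + λ_k) / Σ λ:
  k = 1: 48/88 = 0.5455
  k = 2: (48 + 40)/88 = 88/88 = 1

Summary (fraction, with percent):

explained: PC1 0.5455 (54.55%), PC2 0.4545 (45.45%);  cumulative: 0.5455, 1


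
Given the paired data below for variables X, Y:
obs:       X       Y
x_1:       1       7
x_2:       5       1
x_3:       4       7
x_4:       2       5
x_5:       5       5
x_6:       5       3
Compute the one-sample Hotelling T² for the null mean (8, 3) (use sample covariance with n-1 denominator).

Step 1 — sample mean vector:
  mean(X) = (1 + 5 + 4 + 2 + 5 + 5) / 6 = 22/6 = 3.6667
  mean(Y) = (7 + 1 + 7 + 5 + 5 + 3) / 6 = 28/6 = 4.6667
  x̄ = (3.6667, 4.6667),  deviation x̄ - mu_0 = (3.6667, 4.6667) - (8, 3) = (-4.3333, 1.6667).

Step 2 — sample covariance matrix, S[i,j] = (1/(n-1)) · Σ_k (x_{k,i} - mean_i) · (x_{k,j} - mean_j), divisor n-1 = 5:
  S[X,X] = ((-2.6667)·(-2.6667) + (1.3333)·(1.3333) + (0.3333)·(0.3333) + (-1.6667)·(-1.6667) + (1.3333)·(1.3333) + (1.3333)·(1.3333)) / 5 = 15.3333/5 = 3.0667
  S[X,Y] = ((-2.6667)·(2.3333) + (1.3333)·(-3.6667) + (0.3333)·(2.3333) + (-1.6667)·(0.3333) + (1.3333)·(0.3333) + (1.3333)·(-1.6667)) / 5 = -12.6667/5 = -2.5333
  S[Y,Y] = ((2.3333)·(2.3333) + (-3.6667)·(-3.6667) + (2.3333)·(2.3333) + (0.3333)·(0.3333) + (0.3333)·(0.3333) + (-1.6667)·(-1.6667)) / 5 = 27.3333/5 = 5.4667
  S = [[3.0667, -2.5333],
 [-2.5333, 5.4667]].

Step 3 — invert S. det(S) = 3.0667·5.4667 - (-2.5333)² = 10.3467.
  S^{-1} = (1/det) · [[d, -b], [-b, a]] = [[0.5284, 0.2448],
 [0.2448, 0.2964]].

Step 4 — quadratic form (x̄ - mu_0)^T · S^{-1} · (x̄ - mu_0):
  S^{-1} · (x̄ - mu_0) = (-1.8814, -0.567),
  (x̄ - mu_0)^T · [...] = (-4.3333)·(-1.8814) + (1.6667)·(-0.567) = 7.2079.

Step 5 — scale by n: T² = 6 · 7.2079 = 43.2474.

T² ≈ 43.2474


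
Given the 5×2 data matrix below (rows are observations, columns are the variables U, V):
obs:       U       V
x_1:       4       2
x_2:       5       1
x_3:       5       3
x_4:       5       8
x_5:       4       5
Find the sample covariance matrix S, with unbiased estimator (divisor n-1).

Step 1 — column means:
  mean(U) = (4 + 5 + 5 + 5 + 4) / 5 = 23/5 = 4.6
  mean(V) = (2 + 1 + 3 + 8 + 5) / 5 = 19/5 = 3.8

Step 2 — sample covariance S[i,j] = (1/(n-1)) · Σ_k (x_{k,i} - mean_i) · (x_{k,j} - mean_j), with n-1 = 4.
  S[U,U] = ((-0.6)·(-0.6) + (0.4)·(0.4) + (0.4)·(0.4) + (0.4)·(0.4) + (-0.6)·(-0.6)) / 4 = 1.2/4 = 0.3
  S[U,V] = ((-0.6)·(-1.8) + (0.4)·(-2.8) + (0.4)·(-0.8) + (0.4)·(4.2) + (-0.6)·(1.2)) / 4 = 0.6/4 = 0.15
  S[V,V] = ((-1.8)·(-1.8) + (-2.8)·(-2.8) + (-0.8)·(-0.8) + (4.2)·(4.2) + (1.2)·(1.2)) / 4 = 30.8/4 = 7.7

S is symmetric (S[j,i] = S[i,j]). Assembling:

S = [[0.3, 0.15],
 [0.15, 7.7]]


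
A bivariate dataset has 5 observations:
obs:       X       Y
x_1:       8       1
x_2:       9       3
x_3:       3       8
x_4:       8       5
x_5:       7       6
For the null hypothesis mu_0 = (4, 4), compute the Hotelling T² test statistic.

Step 1 — sample mean vector:
  mean(X) = (8 + 9 + 3 + 8 + 7) / 5 = 35/5 = 7
  mean(Y) = (1 + 3 + 8 + 5 + 6) / 5 = 23/5 = 4.6
  x̄ = (7, 4.6),  deviation x̄ - mu_0 = (7, 4.6) - (4, 4) = (3, 0.6).

Step 2 — sample covariance matrix, S[i,j] = (1/(n-1)) · Σ_k (x_{k,i} - mean_i) · (x_{k,j} - mean_j), divisor n-1 = 4:
  S[X,X] = ((1)·(1) + (2)·(2) + (-4)·(-4) + (1)·(1) + (0)·(0)) / 4 = 22/4 = 5.5
  S[X,Y] = ((1)·(-3.6) + (2)·(-1.6) + (-4)·(3.4) + (1)·(0.4) + (0)·(1.4)) / 4 = -20/4 = -5
  S[Y,Y] = ((-3.6)·(-3.6) + (-1.6)·(-1.6) + (3.4)·(3.4) + (0.4)·(0.4) + (1.4)·(1.4)) / 4 = 29.2/4 = 7.3
  S = [[5.5, -5],
 [-5, 7.3]].

Step 3 — invert S. det(S) = 5.5·7.3 - (-5)² = 15.15.
  S^{-1} = (1/det) · [[d, -b], [-b, a]] = [[0.4818, 0.33],
 [0.33, 0.363]].

Step 4 — quadratic form (x̄ - mu_0)^T · S^{-1} · (x̄ - mu_0):
  S^{-1} · (x̄ - mu_0) = (1.6436, 1.2079),
  (x̄ - mu_0)^T · [...] = (3)·(1.6436) + (0.6)·(1.2079) = 5.6554.

Step 5 — scale by n: T² = 5 · 5.6554 = 28.2772.

T² ≈ 28.2772


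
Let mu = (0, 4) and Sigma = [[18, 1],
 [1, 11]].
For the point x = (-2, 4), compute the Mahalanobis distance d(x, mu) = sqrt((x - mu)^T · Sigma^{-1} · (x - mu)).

Step 1 — centre the observation: (x - mu) = (-2, 0).

Step 2 — invert Sigma. det(Sigma) = 18·11 - (1)² = 197.
  Sigma^{-1} = (1/det) · [[d, -b], [-b, a]] = [[0.0558, -0.0051],
 [-0.0051, 0.0914]].

Step 3 — form the quadratic (x - mu)^T · Sigma^{-1} · (x - mu):
  Sigma^{-1} · (x - mu) = (-0.1117, 0.0102).
  (x - mu)^T · [Sigma^{-1} · (x - mu)] = (-2)·(-0.1117) + (0)·(0.0102) = 0.2234.

Step 4 — take square root: d = √(0.2234) ≈ 0.4726.

d(x, mu) = √(0.2234) ≈ 0.4726


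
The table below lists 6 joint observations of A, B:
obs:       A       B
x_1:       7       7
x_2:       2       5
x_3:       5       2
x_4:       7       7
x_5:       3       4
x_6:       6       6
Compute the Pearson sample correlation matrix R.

Step 1 — column means:
  mean(A) = (7 + 2 + 5 + 7 + 3 + 6) / 6 = 30/6 = 5
  mean(B) = (7 + 5 + 2 + 7 + 4 + 6) / 6 = 31/6 = 5.1667

Step 2 — sample variances and covariances s[i,j] = (1/(n-1)) · Σ_k (x_{k,i} - mean_i) · (x_{k,j} - mean_j), with n-1 = 5:
  s[A,A] = ((2)·(2) + (-3)·(-3) + (0)·(0) + (2)·(2) + (-2)·(-2) + (1)·(1)) / 5 = 22/5 = 4.4
  s[A,B] = ((2)·(1.8333) + (-3)·(-0.1667) + (0)·(-3.1667) + (2)·(1.8333) + (-2)·(-1.1667) + (1)·(0.8333)) / 5 = 11/5 = 2.2
  s[B,B] = ((1.8333)·(1.8333) + (-0.1667)·(-0.1667) + (-3.1667)·(-3.1667) + (1.8333)·(1.8333) + (-1.1667)·(-1.1667) + (0.8333)·(0.8333)) / 5 = 18.8333/5 = 3.7667
  Sample standard deviations s_i = √(s[i,i]):
  s(A) = √(4.4) = 2.0976
  s(B) = √(3.7667) = 1.9408

Step 3 — r_{ij} = s_{ij} / (s_i · s_j):
  r[A,A] = 1 (diagonal).
  r[A,B] = 2.2 / (2.0976 · 1.9408) = 2.2 / 4.071 = 0.5404
  r[B,B] = 1 (diagonal).

R is symmetric with unit diagonal. Assembling:

R = [[1, 0.5404],
 [0.5404, 1]]


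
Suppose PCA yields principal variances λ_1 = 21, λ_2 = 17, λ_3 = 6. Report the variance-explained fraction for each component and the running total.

Step 1 — total variance = trace(Sigma) = Σ λ_i = 21 + 17 + 6 = 44.

Step 2 — fraction explained by component i = λ_i / Σ λ:
  PC1: 21/44 = 0.4773
  PC2: 17/44 = 0.3864
  PC3: 6/44 = 0.1364

Step 3 — cumulative fraction after k components = (λ_1 + ... + λ_k) / Σ λ:
  k = 1: 21/44 = 0.4773
  k = 2: (21 + 17)/44 = 38/44 = 0.8636
  k = 3: (21 + 17 + 6)/44 = 44/44 = 1

Summary (fraction, with percent):

explained: PC1 0.4773 (47.73%), PC2 0.3864 (38.64%), PC3 0.1364 (13.64%);  cumulative: 0.4773, 0.8636, 1


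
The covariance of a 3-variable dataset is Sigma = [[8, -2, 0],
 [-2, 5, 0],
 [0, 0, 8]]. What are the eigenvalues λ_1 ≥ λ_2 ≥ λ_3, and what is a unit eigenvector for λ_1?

Step 1 — characteristic polynomial p(λ) = det(λI - Sigma) = λ³ - tr·λ² + c_1·λ - det, where tr = trace, c_1 = sum of the principal 2×2 minors, det = det(Sigma):
  tr = 8 + 5 + 8 = 21,
  c_1 = (8·5 - (-2)²) + (8·8 - (0)²) + (5·8 - (0)²) = 36 + 64 + 40 = 140,
  det = 8·(5·8 - (0)²) - (-2)·((-2)·8 - (0)·(0)) + (0)·((-2)·(0) - 5·(0)) = 8·(40) - (-2)·(-16) + (0)·(0) = 288.
  So p(λ) = λ³ - 21λ² + 140λ - 288.
Step 2 — look for an integer root (rational root theorem: any rational root is an integer divisor of 288). Testing λ = 4:
  p(4) = 64 - 336 + 560 - 288 = 0  ✓
  Dividing out (λ - 4): p(λ) = (λ - 4)(λ² - 17λ + 72).
Step 3 — remaining eigenvalues from the quadratic λ² - 17λ + 72 = 0:
  Δ = 17² - 4·72 = 289 - 288 = 1,  λ = (17 ± √1)/2 = (17 ± 1)/2 = 9 or 8.
  Sorted: λ_1 = 9,  λ_2 = 8,  λ_3 = 4  (check: sum = 21 = tr ✓).

Step 4 — unit eigenvector for λ_1 = 9: v spans the null space of (Sigma - λ_1 I), whose rows are
  r_1 = (-1, -2, 0),  r_2 = (-2, -4, 0),  r_3 = (0, 0, -1).
  v is orthogonal to every row, so take v ∝ r_1 × r_3 = ((-2)·(-1) - (0)·(0), (0)·(0) - (-1)·(-1), (-1)·(0) - (-2)·(0)) = (2, -1, 0).
  Let u = (2, -1, 0).
  ||u|| = √((2)² + (-1)² + (0)²) = √(5) ≈ 2.2361,  v_1 = u/||u|| ≈ (0.8944, -0.4472, 0) (||v_1|| = 1).

λ_1 = 9,  λ_2 = 8,  λ_3 = 4;  v_1 ≈ (0.8944, -0.4472, 0)


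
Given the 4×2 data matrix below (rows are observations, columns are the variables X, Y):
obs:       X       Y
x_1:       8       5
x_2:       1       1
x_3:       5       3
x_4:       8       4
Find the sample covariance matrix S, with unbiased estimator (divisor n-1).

Step 1 — column means:
  mean(X) = (8 + 1 + 5 + 8) / 4 = 22/4 = 5.5
  mean(Y) = (5 + 1 + 3 + 4) / 4 = 13/4 = 3.25

Step 2 — sample covariance S[i,j] = (1/(n-1)) · Σ_k (x_{k,i} - mean_i) · (x_{k,j} - mean_j), with n-1 = 3.
  S[X,X] = ((2.5)·(2.5) + (-4.5)·(-4.5) + (-0.5)·(-0.5) + (2.5)·(2.5)) / 3 = 33/3 = 11
  S[X,Y] = ((2.5)·(1.75) + (-4.5)·(-2.25) + (-0.5)·(-0.25) + (2.5)·(0.75)) / 3 = 16.5/3 = 5.5
  S[Y,Y] = ((1.75)·(1.75) + (-2.25)·(-2.25) + (-0.25)·(-0.25) + (0.75)·(0.75)) / 3 = 8.75/3 = 2.9167

S is symmetric (S[j,i] = S[i,j]). Assembling:

S = [[11, 5.5],
 [5.5, 2.9167]]
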